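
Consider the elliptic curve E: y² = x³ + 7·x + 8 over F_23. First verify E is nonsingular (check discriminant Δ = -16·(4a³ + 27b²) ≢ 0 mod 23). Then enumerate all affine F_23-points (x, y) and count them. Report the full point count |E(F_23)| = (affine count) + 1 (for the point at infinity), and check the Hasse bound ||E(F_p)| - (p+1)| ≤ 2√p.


Affine points = {(0, 10), (0, 13), (1, 4), (1, 19), (4, 10), (4, 13), (6, 6), (6, 17), (7, 3), (7, 20), (8, 1), (8, 22), (9, 8), (9, 15), (11, 6), (11, 17), (12, 7), (12, 16), (17, 7), (17, 16), (18, 3), (18, 20), (19, 10), (19, 13), (20, 11), (20, 12), (21, 3), (21, 20), (22, 0)}; affine count = 29; |E(F_23)| = 30.

Discriminant check: Δ ∝ 4a³ + 27b² = 4·7³ + 27·8² = 4·343 + 27·64 ≡ 18 (mod 23). Nonzero ⇒ E is nonsingular.
For each x ∈ F_23, compute rhs = x³ + 7·x + 8 mod 23, then count y ∈ F_23 with y² ≡ rhs.
  x = 0: rhs = 8, matching y values: 10, 13 (2 points).
  x = 1: rhs = 16, matching y values: 4, 19 (2 points).
  x = 2: rhs = 7, matching y values: none (0 points).
  x = 3: rhs = 10, matching y values: none (0 points).
  x = 4: rhs = 8, matching y values: 10, 13 (2 points).
  x = 5: rhs = 7, matching y values: none (0 points).
  x = 6: rhs = 13, matching y values: 6, 17 (2 points).
  x = 7: rhs = 9, matching y values: 3, 20 (2 points).
  x = 8: rhs = 1, matching y values: 1, 22 (2 points).
  x = 9: rhs = 18, matching y values: 8, 15 (2 points).
  x = 10: rhs = 20, matching y values: none (0 points).
  x = 11: rhs = 13, matching y values: 6, 17 (2 points).
  x = 12: rhs = 3, matching y values: 7, 16 (2 points).
  x = 13: rhs = 19, matching y values: none (0 points).
  x = 14: rhs = 21, matching y values: none (0 points).
  x = 15: rhs = 15, matching y values: none (0 points).
  x = 16: rhs = 7, matching y values: none (0 points).
  x = 17: rhs = 3, matching y values: 7, 16 (2 points).
  x = 18: rhs = 9, matching y values: 3, 20 (2 points).
  x = 19: rhs = 8, matching y values: 10, 13 (2 points).
  x = 20: rhs = 6, matching y values: 11, 12 (2 points).
  x = 21: rhs = 9, matching y values: 3, 20 (2 points).
  x = 22: rhs = 0, matching y values: 0 (1 points).
Total affine count: 29.
Full point count |E(F_23)| = 29 + 1 = 30.
Hasse bound: |30 − (23+1)| = |6| = 6 ≤ 2√23 ≈ 9.5917 ✓.


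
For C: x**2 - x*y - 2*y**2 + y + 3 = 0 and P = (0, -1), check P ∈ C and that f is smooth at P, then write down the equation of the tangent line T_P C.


Tangent line at P: x + 5*y + 5 = 0.

Step 1: f(0, -1) = 0, so P lies on C.
Step 2: partial derivatives
  f_x(x, y) = 2*x - y, f_y(x, y) = -x - 4*y + 1.
  f_x(P) = 1, f_y(P) = 5 (gradient nonzero, so P is smooth).
Step 3: tangent line at P: 1·(x − 0) + 5·(y − -1) = 0.
Expanding: x + 5*y + 5 = 0.


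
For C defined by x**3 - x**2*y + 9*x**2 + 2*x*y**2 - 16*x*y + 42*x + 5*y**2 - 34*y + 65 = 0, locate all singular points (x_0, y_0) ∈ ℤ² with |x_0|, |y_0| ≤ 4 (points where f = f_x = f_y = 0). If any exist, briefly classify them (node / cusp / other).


Singular points: {(-2, 3)}; classification: cusp.

Compute partial derivatives:
  f_x = 3*x**2 - 2*x*y + 18*x + 2*y**2 - 16*y + 42.
  f_y = -x**2 + 4*x*y - 16*x + 10*y - 34.
Scan x_0 ∈ {−4, ..., 4}. For each x_0, f_y(x_0, y) is a polynomial in y; find its integer roots y ∈ {−4, ..., 4}, then test f_x and f at those candidates.
  x = -4: f_y(-4, y) = 14 - 6*y; no integer root y with |y| ≤ 4.
  x = -3: f_y(-3, y) = 5 - 2*y; no integer root y with |y| ≤ 4.
  x = -2: f_y(-2, y) = 2*y - 6; vanishes at y ∈ {3}. (-2, 3): f_x = 0, f = 0 — SINGULAR.
  x = -1: f_y(-1, y) = 6*y - 19; no integer root y with |y| ≤ 4.
  x = 0: f_y(0, y) = 10*y - 34; no integer root y with |y| ≤ 4.
  x = 1: f_y(1, y) = 14*y - 51; no integer root y with |y| ≤ 4.
  x = 2: f_y(2, y) = 18*y - 70; no integer root y with |y| ≤ 4.
  x = 3: f_y(3, y) = 22*y - 91; no integer root y with |y| ≤ 4.
  x = 4: f_y(4, y) = 26*y - 114; no integer root y with |y| ≤ 4.
Only singular point on the grid: (-2, 3).
Classify: substitute x = -2 + u, y = 3 + v and expand: f = u**3 - u**2*v + 2*u*v**2 + v**2.
No constant or linear terms (consistent with a singular point). Quadratic part: v**2. Cubic part: u**3 - u**2*v + 2*u*v**2.
The quadratic part v**2 is a perfect square, so there is a single (double) tangent line v = 0, i.e. y = 3. Restricting the cubic part to that line (v = 0) leaves u**3 ≠ 0, so f is not divisible by v and the branch is v² ≈ -u**3 to lowest order — this is a cusp.
Classification: cusp.


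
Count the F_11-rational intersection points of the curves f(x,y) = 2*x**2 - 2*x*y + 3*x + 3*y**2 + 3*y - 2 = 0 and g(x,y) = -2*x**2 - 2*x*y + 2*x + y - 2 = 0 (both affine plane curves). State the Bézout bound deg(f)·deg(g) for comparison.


Common zeros: {(9, 5)}; count = 1; Bézout bound = 4.

deg(f) = 2, deg(g) = 2, so Bézout bound = 4.
Scan x ∈ F_11. For each x, list the y ∈ F_11 with f(x, y) ≡ 0 and those with g(x, y) ≡ 0 (mod 11); the common zeros in that column are the intersection.
  x = 0: f ≡ 0 at y ∈ {5}; g ≡ 0 at y ∈ {2}; common: ∅.
  x = 1: f ≡ 0 at y ∈ {3, 4}; g ≡ 0 at y ∈ {9}; common: ∅.
  x = 2: f ≡ 0 at y ∈ {2}; g ≡ 0 at y ∈ {9}; common: ∅.
  x = 3: f ≡ 0 at y ∈ ∅; g ≡ 0 at y ∈ {6}; common: ∅.
  x = 4: f ≡ 0 at y ∈ {2, 7}; g ≡ 0 at y ∈ {1}; common: ∅.
  x = 5: f ≡ 0 at y ∈ ∅; g ≡ 0 at y ∈ {10}; common: ∅.
  x = 6: f ≡ 0 at y ∈ {0, 3}; g ≡ 0 at y ∈ ∅; common: ∅.
  x = 7: f ≡ 0 at y ∈ {4, 7}; g ≡ 0 at y ∈ {1}; common: ∅.
  x = 8: f ≡ 0 at y ∈ ∅; g ≡ 0 at y ∈ {10}; common: ∅.
  x = 9: f ≡ 0 at y ∈ {0, 5}; g ≡ 0 at y ∈ {5}; common: {5}.
  x = 10: f ≡ 0 at y ∈ ∅; g ≡ 0 at y ∈ {2}; common: ∅.
Collecting: common zeros = {(9, 5)}, so the count is 1.
Comparison with the Bézout bound: 1 ≤ 4 = deg(f)·deg(g), as expected for curves with no common component (the affine F_11-count falls short of the bound because intersections may lie at infinity, over extension fields, or carry multiplicity).


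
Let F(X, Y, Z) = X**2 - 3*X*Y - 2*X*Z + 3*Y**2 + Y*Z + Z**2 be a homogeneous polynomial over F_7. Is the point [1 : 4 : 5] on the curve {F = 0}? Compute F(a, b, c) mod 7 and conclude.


F(1,4,5) ≡ 2 (mod 7); P is NOT on the curve.

Evaluate F(1, 4, 5) term-by-term (mod 7).
  X**2 ↦ 1·1·1·1 = 1
  -3*X*Y ↦ -3·1·4·1 = -12
  -2*X*Z ↦ -2·1·1·5 = -10
  3*Y**2 ↦ 3·1·16·1 = 48
  Y*Z ↦ 1·1·4·5 = 20
  Z**2 ↦ 1·1·1·25 = 25
Sum: F(1, 4, 5) = (1) + (-12) + (-10) + (48) + (20) + (25) = 72.
Reducing mod 7: 72 ≡ 2 (mod 7).
Since F(a, b, c) ≡ 2 ≠ 0 (mod 7), P does NOT lie on the curve.


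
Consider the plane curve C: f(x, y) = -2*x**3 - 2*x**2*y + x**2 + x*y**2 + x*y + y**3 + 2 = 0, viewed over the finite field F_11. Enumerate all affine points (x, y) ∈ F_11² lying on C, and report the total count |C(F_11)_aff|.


Affine F_11-points: {(0, 4), (1, 2), (1, 4), (2, 6), (4, 0), (5, 3), (5, 5), (5, 9), (7, 2), (9, 0), (9, 1), (10, 8)}; count = 12.

For each of the 121 pairs (x, y) ∈ F_11², evaluate f(x, y) mod 11. Record the zeros.
  x = 0: [0↦2, 1↦3, 2↦10, 3↦7, 4↦0, 5↦6, 6↦9, 7↦4, 8↦8, 9↦5, 10↦1]  zeros at y ∈ {4}
  x = 1: [0↦1, 1↦2, 2↦0, 3↦1, 4↦0, 5↦3, 6↦5, 7↦1, 8↦8, 9↦10, 10↦2]  zeros at y ∈ {2, 4}
  x = 2: [0↦1, 1↦9, 2↦5, 3↦6, 4↦7, 5↦3, 6↦0, 7↦4, 8↦10, 9↦2, 10↦8]  zeros at y ∈ {6}
  x = 3: [0↦1, 1↦1, 2↦2, 3↦10, 4↦9, 5↦5, 6↦4, 7↦1, 8↦2, 9↦2, 10↦7]  zeros at y ∈ ∅
  x = 4: [0↦0, 1↦10, 2↦1, 3↦1, 4↦5, 5↦8, 6↦5, 7↦2, 8↦5, 9↦9, 10↦9]  zeros at y ∈ {0}
  x = 5: [0↦8, 1↦2, 2↦1, 3↦0, 4↦5, 5↦0, 6↦2, 7↦6, 8↦7, 9↦0, 10↦2]  zeros at y ∈ {3, 5, 9}
  x = 6: [0↦2, 1↦9, 2↦1, 3↦6, 4↦8, 5↦2, 6↦5, 7↦1, 8↦7, 9↦7, 10↦7]  zeros at y ∈ ∅
  x = 7: [0↦3, 1↦8, 2↦0, 3↦7, 4↦2, 5↦2, 6↦2, 7↦8, 8↦4, 9↦7, 10↦1]  zeros at y ∈ {2}
  x = 8: [0↦10, 1↦9, 2↦8, 3↦2, 4↦8, 5↦10, 6↦3, 7↦4, 8↦8, 9↦10, 10↦5]  zeros at y ∈ ∅
  x = 9: [0↦0, 1↦0, 2↦2, 3↦1, 4↦3, 5↦3, 6↦7, 7↦10, 8↦7, 9↦4, 10↦7]  zeros at y ∈ {0, 1}
  x = 10: [0↦5, 1↦2, 2↦3, 3↦3, 4↦8, 5↦2, 6↦2, 7↦3, 8↦0, 9↦10, 10↦6]  zeros at y ∈ {8}
Collecting zeros: affine points = {(0, 4), (1, 2), (1, 4), (2, 6), (4, 0), (5, 3), (5, 5), (5, 9), (7, 2), (9, 0), (9, 1), (10, 8)}.
Total count |C(F_11)_aff| = 12.


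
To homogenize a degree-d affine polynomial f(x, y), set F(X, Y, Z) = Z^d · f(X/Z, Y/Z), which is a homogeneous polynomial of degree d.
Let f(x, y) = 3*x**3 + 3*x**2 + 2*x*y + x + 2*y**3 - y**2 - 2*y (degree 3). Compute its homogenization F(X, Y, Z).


F(X, Y, Z) = 3*X**3 + 3*X**2*Z + 2*X*Y*Z + X*Z**2 + 2*Y**3 - Y**2*Z - 2*Y*Z**2

deg(f) = 3.
Substitute x = X/Z, y = Y/Z into f, then multiply by Z^3.
  monomial 3·x^3·y^0 ↦ 3·X^3·Y^0·Z^0.
  monomial 3·x^2·y^0 ↦ 3·X^2·Y^0·Z^1.
  monomial 2·x^1·y^1 ↦ 2·X^1·Y^1·Z^1.
  monomial 1·x^1·y^0 ↦ 1·X^1·Y^0·Z^2.
  monomial 2·x^0·y^3 ↦ 2·X^0·Y^3·Z^0.
  monomial -1·x^0·y^2 ↦ -1·X^0·Y^2·Z^1.
  monomial -2·x^0·y^1 ↦ -2·X^0·Y^1·Z^2.
Collecting: F(X, Y, Z) = 3*X**3 + 3*X**2*Z + 2*X*Y*Z + X*Z**2 + 2*Y**3 - Y**2*Z - 2*Y*Z**2.


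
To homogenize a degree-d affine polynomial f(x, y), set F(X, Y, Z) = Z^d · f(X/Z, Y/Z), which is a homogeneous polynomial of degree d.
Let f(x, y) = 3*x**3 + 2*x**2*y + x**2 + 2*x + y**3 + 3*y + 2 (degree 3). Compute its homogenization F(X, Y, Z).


F(X, Y, Z) = 3*X**3 + 2*X**2*Y + X**2*Z + 2*X*Z**2 + Y**3 + 3*Y*Z**2 + 2*Z**3

deg(f) = 3.
Substitute x = X/Z, y = Y/Z into f, then multiply by Z^3.
  monomial 3·x^3·y^0 ↦ 3·X^3·Y^0·Z^0.
  monomial 2·x^2·y^1 ↦ 2·X^2·Y^1·Z^0.
  monomial 1·x^2·y^0 ↦ 1·X^2·Y^0·Z^1.
  monomial 2·x^1·y^0 ↦ 2·X^1·Y^0·Z^2.
  monomial 1·x^0·y^3 ↦ 1·X^0·Y^3·Z^0.
  monomial 3·x^0·y^1 ↦ 3·X^0·Y^1·Z^2.
  monomial 2·x^0·y^0 ↦ 2·X^0·Y^0·Z^3.
Collecting: F(X, Y, Z) = 3*X**3 + 2*X**2*Y + X**2*Z + 2*X*Z**2 + Y**3 + 3*Y*Z**2 + 2*Z**3.


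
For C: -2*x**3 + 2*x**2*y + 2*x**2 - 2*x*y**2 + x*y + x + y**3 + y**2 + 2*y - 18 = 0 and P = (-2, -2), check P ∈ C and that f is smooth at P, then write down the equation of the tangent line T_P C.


Tangent line at P: -25*x - 50 = 0.

Step 1: f(-2, -2) = 0, so P lies on C.
Step 2: partial derivatives
  f_x(x, y) = -6*x**2 + 4*x*y + 4*x - 2*y**2 + y + 1, f_y(x, y) = 2*x**2 - 4*x*y + x + 3*y**2 + 2*y + 2.
  f_x(P) = -25, f_y(P) = 0 (gradient nonzero, so P is smooth).
Step 3: tangent line at P: -25·(x − -2) + 0·(y − -2) = 0.
Expanding: -25*x - 50 = 0.


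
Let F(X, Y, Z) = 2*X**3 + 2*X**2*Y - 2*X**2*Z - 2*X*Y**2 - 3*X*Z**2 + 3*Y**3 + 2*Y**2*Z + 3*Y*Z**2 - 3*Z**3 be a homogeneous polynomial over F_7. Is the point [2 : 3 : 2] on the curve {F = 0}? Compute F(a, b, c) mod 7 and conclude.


F(2,3,2) ≡ 2 (mod 7); P is NOT on the curve.

Evaluate F(2, 3, 2) term-by-term (mod 7).
  2*X**3 ↦ 2·8·1·1 = 16
  2*X**2*Y ↦ 2·4·3·1 = 24
  -2*X**2*Z ↦ -2·4·1·2 = -16
  -2*X*Y**2 ↦ -2·2·9·1 = -36
  -3*X*Z**2 ↦ -3·2·1·4 = -24
  3*Y**3 ↦ 3·1·27·1 = 81
  2*Y**2*Z ↦ 2·1·9·2 = 36
  3*Y*Z**2 ↦ 3·1·3·4 = 36
  -3*Z**3 ↦ -3·1·1·8 = -24
Sum: F(2, 3, 2) = (16) + (24) + (-16) + (-36) + (-24) + (81) + (36) + (36) + (-24) = 93.
Reducing mod 7: 93 ≡ 2 (mod 7).
Since F(a, b, c) ≡ 2 ≠ 0 (mod 7), P does NOT lie on the curve.


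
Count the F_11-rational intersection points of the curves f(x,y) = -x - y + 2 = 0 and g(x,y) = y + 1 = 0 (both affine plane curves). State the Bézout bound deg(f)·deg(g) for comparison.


Common zeros: {(3, 10)}; count = 1; Bézout bound = 1.

deg(f) = 1, deg(g) = 1, so Bézout bound = 1.
Scan x ∈ F_11. For each x, list the y ∈ F_11 with f(x, y) ≡ 0 and those with g(x, y) ≡ 0 (mod 11); the common zeros in that column are the intersection.
  x = 0: f ≡ 0 at y ∈ {2}; g ≡ 0 at y ∈ {10}; common: ∅.
  x = 1: f ≡ 0 at y ∈ {1}; g ≡ 0 at y ∈ {10}; common: ∅.
  x = 2: f ≡ 0 at y ∈ {0}; g ≡ 0 at y ∈ {10}; common: ∅.
  x = 3: f ≡ 0 at y ∈ {10}; g ≡ 0 at y ∈ {10}; common: {10}.
  x = 4: f ≡ 0 at y ∈ {9}; g ≡ 0 at y ∈ {10}; common: ∅.
  x = 5: f ≡ 0 at y ∈ {8}; g ≡ 0 at y ∈ {10}; common: ∅.
  x = 6: f ≡ 0 at y ∈ {7}; g ≡ 0 at y ∈ {10}; common: ∅.
  x = 7: f ≡ 0 at y ∈ {6}; g ≡ 0 at y ∈ {10}; common: ∅.
  x = 8: f ≡ 0 at y ∈ {5}; g ≡ 0 at y ∈ {10}; common: ∅.
  x = 9: f ≡ 0 at y ∈ {4}; g ≡ 0 at y ∈ {10}; common: ∅.
  x = 10: f ≡ 0 at y ∈ {3}; g ≡ 0 at y ∈ {10}; common: ∅.
Collecting: common zeros = {(3, 10)}, so the count is 1.
Comparison with the Bézout bound: 1 ≤ 1 = deg(f)·deg(g), as expected for curves with no common component (the bound is attained).


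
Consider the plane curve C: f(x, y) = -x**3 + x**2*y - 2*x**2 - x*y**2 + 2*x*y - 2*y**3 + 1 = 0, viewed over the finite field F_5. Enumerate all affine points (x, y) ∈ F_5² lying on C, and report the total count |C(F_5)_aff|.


Affine F_5-points: {(0, 2), (2, 0), (3, 3), (3, 4), (4, 0)}; count = 5.

For each of the 25 pairs (x, y) ∈ F_5², evaluate f(x, y) mod 5. Record the zeros.
  x = 0: [0↦1, 1↦4, 2↦0, 3↦2, 4↦3]  zeros at y ∈ {2}
  x = 1: [0↦3, 1↦3, 2↦4, 3↦4, 4↦1]  zeros at y ∈ ∅
  x = 2: [0↦0, 1↦4, 2↦2, 3↦2, 4↦2]  zeros at y ∈ {0}
  x = 3: [0↦1, 1↦1, 2↦3, 3↦0, 4↦0]  zeros at y ∈ {3, 4}
  x = 4: [0↦0, 1↦3, 2↦1, 3↦2, 4↦4]  zeros at y ∈ {0}
Collecting zeros: affine points = {(0, 2), (2, 0), (3, 3), (3, 4), (4, 0)}.
Total count |C(F_5)_aff| = 5.


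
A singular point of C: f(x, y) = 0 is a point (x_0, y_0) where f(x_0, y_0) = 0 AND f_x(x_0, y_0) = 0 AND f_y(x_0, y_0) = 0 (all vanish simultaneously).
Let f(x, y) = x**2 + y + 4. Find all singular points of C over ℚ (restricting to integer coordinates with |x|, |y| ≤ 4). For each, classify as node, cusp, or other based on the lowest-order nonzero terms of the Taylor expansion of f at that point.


No singular points in the scanned grid; C is smooth there.

Compute partial derivatives:
  f_x = 2*x.
  f_y = 1.
f_y = 1 is a nonzero constant, so f_y never vanishes: no point (x, y) can satisfy f = f_x = f_y = 0. In particular no (x, y) ∈ {−4, ..., 4}² is singular; the curve is smooth.


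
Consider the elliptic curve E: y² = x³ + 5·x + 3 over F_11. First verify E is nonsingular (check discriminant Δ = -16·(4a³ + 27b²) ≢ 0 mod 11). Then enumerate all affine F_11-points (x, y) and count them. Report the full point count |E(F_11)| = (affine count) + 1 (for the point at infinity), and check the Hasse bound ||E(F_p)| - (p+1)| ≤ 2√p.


Affine points = {(0, 5), (0, 6), (1, 3), (1, 8), (3, 1), (3, 10), (8, 4), (8, 7)}; affine count = 8; |E(F_11)| = 9.

Discriminant check: Δ ∝ 4a³ + 27b² = 4·5³ + 27·3² = 4·125 + 27·9 ≡ 6 (mod 11). Nonzero ⇒ E is nonsingular.
For each x ∈ F_11, compute rhs = x³ + 5·x + 3 mod 11, then count y ∈ F_11 with y² ≡ rhs.
  x = 0: rhs = 3, matching y values: 5, 6 (2 points).
  x = 1: rhs = 9, matching y values: 3, 8 (2 points).
  x = 2: rhs = 10, matching y values: none (0 points).
  x = 3: rhs = 1, matching y values: 1, 10 (2 points).
  x = 4: rhs = 10, matching y values: none (0 points).
  x = 5: rhs = 10, matching y values: none (0 points).
  x = 6: rhs = 7, matching y values: none (0 points).
  x = 7: rhs = 7, matching y values: none (0 points).
  x = 8: rhs = 5, matching y values: 4, 7 (2 points).
  x = 9: rhs = 7, matching y values: none (0 points).
  x = 10: rhs = 8, matching y values: none (0 points).
Total affine count: 8.
Full point count |E(F_11)| = 8 + 1 = 9.
Hasse bound: |9 − (11+1)| = |-3| = 3 ≤ 2√11 ≈ 6.6332 ✓.


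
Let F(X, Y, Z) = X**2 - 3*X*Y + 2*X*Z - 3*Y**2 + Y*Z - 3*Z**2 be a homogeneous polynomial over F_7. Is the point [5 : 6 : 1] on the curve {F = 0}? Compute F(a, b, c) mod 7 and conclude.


F(5,6,1) ≡ 1 (mod 7); P is NOT on the curve.

Evaluate F(5, 6, 1) term-by-term (mod 7).
  X**2 ↦ 1·25·1·1 = 25
  -3*X*Y ↦ -3·5·6·1 = -90
  2*X*Z ↦ 2·5·1·1 = 10
  -3*Y**2 ↦ -3·1·36·1 = -108
  Y*Z ↦ 1·1·6·1 = 6
  -3*Z**2 ↦ -3·1·1·1 = -3
Sum: F(5, 6, 1) = (25) + (-90) + (10) + (-108) + (6) + (-3) = -160.
Reducing mod 7: -160 ≡ 1 (mod 7).
Since F(a, b, c) ≡ 1 ≠ 0 (mod 7), P does NOT lie on the curve.


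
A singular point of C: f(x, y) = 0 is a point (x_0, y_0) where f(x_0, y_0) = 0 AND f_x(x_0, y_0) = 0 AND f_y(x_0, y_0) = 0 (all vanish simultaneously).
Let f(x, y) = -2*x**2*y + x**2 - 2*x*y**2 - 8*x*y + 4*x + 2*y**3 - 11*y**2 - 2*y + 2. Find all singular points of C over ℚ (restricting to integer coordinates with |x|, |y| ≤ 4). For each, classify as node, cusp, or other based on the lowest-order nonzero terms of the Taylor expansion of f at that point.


Singular points: {(-3, 1)}; classification: node.

Compute partial derivatives:
  f_x = -4*x*y + 2*x - 2*y**2 - 8*y + 4.
  f_y = -2*x**2 - 4*x*y - 8*x + 6*y**2 - 22*y - 2.
Scan x_0 ∈ {−4, ..., 4}. For each x_0, f_y(x_0, y) is a polynomial in y; find its integer roots y ∈ {−4, ..., 4}, then test f_x and f at those candidates.
  x = -4: f_y(-4, y) = 6*y**2 - 6*y - 2; no integer root y with |y| ≤ 4.
  x = -3: f_y(-3, y) = 6*y**2 - 10*y + 4; vanishes at y ∈ {1}. (-3, 1): f_x = 0, f = 0 — SINGULAR.
  x = -2: f_y(-2, y) = 6*y**2 - 14*y + 6; no integer root y with |y| ≤ 4.
  x = -1: f_y(-1, y) = 6*y**2 - 18*y + 4; no integer root y with |y| ≤ 4.
  x = 0: f_y(0, y) = 6*y**2 - 22*y - 2; no integer root y with |y| ≤ 4.
  x = 1: f_y(1, y) = 6*y**2 - 26*y - 12; no integer root y with |y| ≤ 4.
  x = 2: f_y(2, y) = 6*y**2 - 30*y - 26; no integer root y with |y| ≤ 4.
  x = 3: f_y(3, y) = 6*y**2 - 34*y - 44; no integer root y with |y| ≤ 4.
  x = 4: f_y(4, y) = 6*y**2 - 38*y - 66; no integer root y with |y| ≤ 4.
Only singular point on the grid: (-3, 1).
Classify: substitute x = -3 + u, y = 1 + v and expand: f = -2*u**2*v - u**2 - 2*u*v**2 + 2*v**3 + v**2.
No constant or linear terms (consistent with a singular point). Quadratic part: -u**2 + v**2. Cubic part: -2*u**2*v - 2*u*v**2 + 2*v**3.
The quadratic part v**2 - u**2 = (v − u)(v + u) splits into two distinct linear factors, so there are two distinct tangent lines y − 1 = ±(x − -3) — this is a node (ordinary double point).
Classification: node.


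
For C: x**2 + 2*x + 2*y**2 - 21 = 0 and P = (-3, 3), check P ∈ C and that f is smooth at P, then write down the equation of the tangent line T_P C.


Tangent line at P: -4*x + 12*y - 48 = 0.

Step 1: f(-3, 3) = 0, so P lies on C.
Step 2: partial derivatives
  f_x(x, y) = 2*x + 2, f_y(x, y) = 4*y.
  f_x(P) = -4, f_y(P) = 12 (gradient nonzero, so P is smooth).
Step 3: tangent line at P: -4·(x − -3) + 12·(y − 3) = 0.
Expanding: -4*x + 12*y - 48 = 0.


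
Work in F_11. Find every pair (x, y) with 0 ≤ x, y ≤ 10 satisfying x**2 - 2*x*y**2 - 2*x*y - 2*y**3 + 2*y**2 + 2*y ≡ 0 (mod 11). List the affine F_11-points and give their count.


Affine F_11-points: {(0, 0), (0, 4), (0, 8), (1, 8), (3, 10), (4, 3), (6, 7), (7, 4), (7, 5), (7, 7), (8, 10), (9, 3), (9, 5), (9, 6)}; count = 14.

For each of the 121 pairs (x, y) ∈ F_11², evaluate f(x, y) mod 11. Record the zeros.
  x = 0: [0↦0, 1↦2, 2↦7, 3↦3, 4↦0, 5↦8, 6↦4, 7↦9, 8↦0, 9↦9, 10↦2]  zeros at y ∈ {0, 4, 8}
  x = 1: [0↦1, 1↦10, 2↦7, 3↦2, 4↦5, 5↦4, 6↦9, 7↦8, 8↦0, 9↦6, 10↦3]  zeros at y ∈ {8}
  x = 2: [0↦4, 1↦9, 2↦9, 3↦3, 4↦1, 5↦2, 6↦5, 7↦9, 8↦2, 9↦5, 10↦6]  zeros at y ∈ ∅
  x = 3: [0↦9, 1↦10, 2↦2, 3↦6, 4↦10, 5↦2, 6↦3, 7↦1, 8↦6, 9↦6, 10↦0]  zeros at y ∈ {10}
  x = 4: [0↦5, 1↦2, 2↦8, 3↦0, 4↦10, 5↦4, 6↦3, 7↦6, 8↦1, 9↦9, 10↦7]  zeros at y ∈ {3}
  x = 5: [0↦3, 1↦7, 2↦5, 3↦7, 4↦1, 5↦8, 6↦5, 7↦2, 8↦9, 9↦3, 10↦5]  zeros at y ∈ ∅
  x = 6: [0↦3, 1↦3, 2↦4, 3↦5, 4↦5, 5↦3, 6↦9, 7↦0, 8↦8, 9↦10, 10↦5]  zeros at y ∈ {7}
  x = 7: [0↦5, 1↦1, 2↦5, 3↦5, 4↦0, 5↦0, 6↦4, 7↦0, 8↦9, 9↦8, 10↦7]  zeros at y ∈ {4, 5, 7}
  x = 8: [0↦9, 1↦1, 2↦8, 3↦7, 4↦8, 5↦10, 6↦1, 7↦2, 8↦1, 9↦8, 10↦0]  zeros at y ∈ {10}
  x = 9: [0↦4, 1↦3, 2↦2, 3↦0, 4↦7, 5↦0, 6↦0, 7↦6, 8↦6, 9↦10, 10↦6]  zeros at y ∈ {3, 5, 6}
  x = 10: [0↦1, 1↦7, 2↦9, 3↦6, 4↦8, 5↦3, 6↦1, 7↦1, 8↦2, 9↦3, 10↦3]  zeros at y ∈ ∅
Collecting zeros: affine points = {(0, 0), (0, 4), (0, 8), (1, 8), (3, 10), (4, 3), (6, 7), (7, 4), (7, 5), (7, 7), (8, 10), (9, 3), (9, 5), (9, 6)}.
Total count |C(F_11)_aff| = 14.


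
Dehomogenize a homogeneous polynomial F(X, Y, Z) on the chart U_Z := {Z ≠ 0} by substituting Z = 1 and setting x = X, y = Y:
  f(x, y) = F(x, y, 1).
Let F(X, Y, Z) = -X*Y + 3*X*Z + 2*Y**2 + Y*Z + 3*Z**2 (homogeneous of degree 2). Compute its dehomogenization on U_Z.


f(x, y) = -x*y + 3*x + 2*y**2 + y + 3

On U_Z we set Z = 1. Each monomial c·X^i·Y^j·Z^k in F becomes c·x^i·y^j·1^k = c·x^i·y^j.
Substituting Z = 1: F(X, Y, 1) = -x*y + 3*x + 2*y**2 + y + 3.
Note: deg(f) ≤ deg(F) = 2; strict inequality happens when F is divisible by Z (lost terms).


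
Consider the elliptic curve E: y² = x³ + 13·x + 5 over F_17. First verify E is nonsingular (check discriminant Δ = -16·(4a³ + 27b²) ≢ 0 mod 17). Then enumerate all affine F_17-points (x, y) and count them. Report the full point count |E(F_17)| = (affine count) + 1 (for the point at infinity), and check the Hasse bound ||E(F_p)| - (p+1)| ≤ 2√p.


Affine points = {(1, 6), (1, 11), (4, 6), (4, 11), (5, 5), (5, 12), (8, 3), (8, 14), (9, 1), (9, 16), (10, 8), (10, 9), (11, 0), (12, 6), (12, 11), (13, 5), (13, 12), (16, 5), (16, 12)}; affine count = 19; |E(F_17)| = 20.

Discriminant check: Δ ∝ 4a³ + 27b² = 4·13³ + 27·5² = 4·2197 + 27·25 ≡ 11 (mod 17). Nonzero ⇒ E is nonsingular.
For each x ∈ F_17, compute rhs = x³ + 13·x + 5 mod 17, then count y ∈ F_17 with y² ≡ rhs.
  x = 0: rhs = 5, matching y values: none (0 points).
  x = 1: rhs = 2, matching y values: 6, 11 (2 points).
  x = 2: rhs = 5, matching y values: none (0 points).
  x = 3: rhs = 3, matching y values: none (0 points).
  x = 4: rhs = 2, matching y values: 6, 11 (2 points).
  x = 5: rhs = 8, matching y values: 5, 12 (2 points).
  x = 6: rhs = 10, matching y values: none (0 points).
  x = 7: rhs = 14, matching y values: none (0 points).
  x = 8: rhs = 9, matching y values: 3, 14 (2 points).
  x = 9: rhs = 1, matching y values: 1, 16 (2 points).
  x = 10: rhs = 13, matching y values: 8, 9 (2 points).
  x = 11: rhs = 0, matching y values: 0 (1 points).
  x = 12: rhs = 2, matching y values: 6, 11 (2 points).
  x = 13: rhs = 8, matching y values: 5, 12 (2 points).
  x = 14: rhs = 7, matching y values: none (0 points).
  x = 15: rhs = 5, matching y values: none (0 points).
  x = 16: rhs = 8, matching y values: 5, 12 (2 points).
Total affine count: 19.
Full point count |E(F_17)| = 19 + 1 = 20.
Hasse bound: |20 − (17+1)| = |2| = 2 ≤ 2√17 ≈ 8.2462 ✓.


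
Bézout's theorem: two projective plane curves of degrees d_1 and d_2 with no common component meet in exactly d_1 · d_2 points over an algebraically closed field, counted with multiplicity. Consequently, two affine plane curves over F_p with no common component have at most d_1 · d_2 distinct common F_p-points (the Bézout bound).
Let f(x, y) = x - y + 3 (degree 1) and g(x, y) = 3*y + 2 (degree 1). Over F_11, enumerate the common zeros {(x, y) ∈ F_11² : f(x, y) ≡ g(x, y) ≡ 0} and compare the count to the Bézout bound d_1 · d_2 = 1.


Common zeros: {(0, 3)}; count = 1; Bézout bound = 1.

deg(f) = 1, deg(g) = 1, so Bézout bound = 1.
Scan x ∈ F_11. For each x, list the y ∈ F_11 with f(x, y) ≡ 0 and those with g(x, y) ≡ 0 (mod 11); the common zeros in that column are the intersection.
  x = 0: f ≡ 0 at y ∈ {3}; g ≡ 0 at y ∈ {3}; common: {3}.
  x = 1: f ≡ 0 at y ∈ {4}; g ≡ 0 at y ∈ {3}; common: ∅.
  x = 2: f ≡ 0 at y ∈ {5}; g ≡ 0 at y ∈ {3}; common: ∅.
  x = 3: f ≡ 0 at y ∈ {6}; g ≡ 0 at y ∈ {3}; common: ∅.
  x = 4: f ≡ 0 at y ∈ {7}; g ≡ 0 at y ∈ {3}; common: ∅.
  x = 5: f ≡ 0 at y ∈ {8}; g ≡ 0 at y ∈ {3}; common: ∅.
  x = 6: f ≡ 0 at y ∈ {9}; g ≡ 0 at y ∈ {3}; common: ∅.
  x = 7: f ≡ 0 at y ∈ {10}; g ≡ 0 at y ∈ {3}; common: ∅.
  x = 8: f ≡ 0 at y ∈ {0}; g ≡ 0 at y ∈ {3}; common: ∅.
  x = 9: f ≡ 0 at y ∈ {1}; g ≡ 0 at y ∈ {3}; common: ∅.
  x = 10: f ≡ 0 at y ∈ {2}; g ≡ 0 at y ∈ {3}; common: ∅.
Collecting: common zeros = {(0, 3)}, so the count is 1.
Comparison with the Bézout bound: 1 ≤ 1 = deg(f)·deg(g), as expected for curves with no common component (the bound is attained).


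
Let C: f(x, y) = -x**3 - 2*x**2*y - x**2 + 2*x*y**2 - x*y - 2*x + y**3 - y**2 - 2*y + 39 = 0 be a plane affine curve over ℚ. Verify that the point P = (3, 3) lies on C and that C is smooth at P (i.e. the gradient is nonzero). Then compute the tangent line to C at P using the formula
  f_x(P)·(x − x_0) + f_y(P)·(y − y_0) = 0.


Tangent line at P: -56*x + 34*y + 66 = 0.

Step 1: f(3, 3) = 0, so P lies on C.
Step 2: partial derivatives
  f_x(x, y) = -3*x**2 - 4*x*y - 2*x + 2*y**2 - y - 2, f_y(x, y) = -2*x**2 + 4*x*y - x + 3*y**2 - 2*y - 2.
  f_x(P) = -56, f_y(P) = 34 (gradient nonzero, so P is smooth).
Step 3: tangent line at P: -56·(x − 3) + 34·(y − 3) = 0.
Expanding: -56*x + 34*y + 66 = 0.


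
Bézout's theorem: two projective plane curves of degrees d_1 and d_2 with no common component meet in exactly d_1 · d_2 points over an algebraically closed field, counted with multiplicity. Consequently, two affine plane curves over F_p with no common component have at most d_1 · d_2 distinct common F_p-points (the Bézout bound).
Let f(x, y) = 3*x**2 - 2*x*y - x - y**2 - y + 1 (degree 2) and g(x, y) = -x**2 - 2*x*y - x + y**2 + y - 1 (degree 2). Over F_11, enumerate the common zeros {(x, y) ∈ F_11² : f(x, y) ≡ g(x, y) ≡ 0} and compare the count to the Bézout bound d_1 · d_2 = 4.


Common zeros: {(0, 3), (0, 7), (2, 6), (9, 4)}; count = 4; Bézout bound = 4.

deg(f) = 2, deg(g) = 2, so Bézout bound = 4.
Scan x ∈ F_11. For each x, list the y ∈ F_11 with f(x, y) ≡ 0 and those with g(x, y) ≡ 0 (mod 11); the common zeros in that column are the intersection.
  x = 0: f ≡ 0 at y ∈ {3, 7}; g ≡ 0 at y ∈ {3, 7}; common: {3, 7}.
  x = 1: f ≡ 0 at y ∈ ∅; g ≡ 0 at y ∈ ∅; common: ∅.
  x = 2: f ≡ 0 at y ∈ {0, 6}; g ≡ 0 at y ∈ {6, 8}; common: {6}.
  x = 3: f ≡ 0 at y ∈ ∅; g ≡ 0 at y ∈ {8}; common: ∅.
  x = 4: f ≡ 0 at y ∈ ∅; g ≡ 0 at y ∈ {3, 4}; common: ∅.
  x = 5: f ≡ 0 at y ∈ {4, 7}; g ≡ 0 at y ∈ ∅; common: ∅.
  x = 6: f ≡ 0 at y ∈ {3, 6}; g ≡ 0 at y ∈ ∅; common: ∅.
  x = 7: f ≡ 0 at y ∈ ∅; g ≡ 0 at y ∈ {6, 7}; common: ∅.
  x = 8: f ≡ 0 at y ∈ ∅; g ≡ 0 at y ∈ {2}; common: ∅.
  x = 9: f ≡ 0 at y ∈ {4, 10}; g ≡ 0 at y ∈ {2, 4}; common: {4}.
  x = 10: f ≡ 0 at y ∈ ∅; g ≡ 0 at y ∈ ∅; common: ∅.
Collecting: common zeros = {(0, 3), (0, 7), (2, 6), (9, 4)}, so the count is 4.
Comparison with the Bézout bound: 4 ≤ 4 = deg(f)·deg(g), as expected for curves with no common component (the bound is attained).


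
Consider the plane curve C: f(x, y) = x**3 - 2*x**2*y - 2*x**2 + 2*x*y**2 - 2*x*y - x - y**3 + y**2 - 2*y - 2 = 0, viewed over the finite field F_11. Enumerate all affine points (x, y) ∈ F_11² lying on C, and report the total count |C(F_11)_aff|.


Affine F_11-points: {(1, 3), (1, 4), (1, 7), (2, 4), (2, 8), (4, 9), (7, 4), (8, 0), (9, 3)}; count = 9.

For each of the 121 pairs (x, y) ∈ F_11², evaluate f(x, y) mod 11. Record the zeros.
  x = 0: [0↦9, 1↦7, 2↦1, 3↦7, 4↦8, 5↦9, 6↦4, 7↦9, 8↦7, 9↦3, 10↦2]  zeros at y ∈ ∅
  x = 1: [0↦7, 1↦3, 2↦10, 3↦0, 4↦0, 5↦4, 6↦6, 7↦0, 8↦2, 9↦6, 10↦6]  zeros at y ∈ {3, 4, 7}
  x = 2: [0↦7, 1↦8, 2↦2, 3↦5, 4↦0, 5↦3, 6↦8, 7↦9, 8↦0, 9↦8, 10↦5]  zeros at y ∈ {4, 8}
  x = 3: [0↦4, 1↦6, 2↦5, 3↦6, 4↦3, 5↦1, 6↦5, 7↦9, 8↦7, 9↦4, 10↦5]  zeros at y ∈ ∅
  x = 4: [0↦4, 1↦3, 2↦3, 3↦9, 4↦4, 5↦4, 6↦3, 7↦6, 8↦7, 9↦0, 10↦1]  zeros at y ∈ {9}
  x = 5: [0↦2, 1↦5, 2↦2, 3↦9, 4↦9, 5↦7, 6↦8, 7↦6, 8↦6, 9↦2, 10↦10]  zeros at y ∈ ∅
  x = 6: [0↦4, 1↦7, 2↦8, 3↦1, 4↦2, 5↦5, 6↦4, 7↦4, 8↦10, 9↦5, 10↦5]  zeros at y ∈ ∅
  x = 7: [0↦5, 1↦4, 2↦5, 3↦2, 4↦0, 5↦4, 6↦8, 7↦6, 8↦3, 9↦4, 10↦3]  zeros at y ∈ {4}
  x = 8: [0↦0, 1↦2, 2↦10, 3↦7, 4↦9, 5↦10, 6↦4, 7↦7, 8↦2, 9↦5, 10↦10]  zeros at y ∈ {0}
  x = 9: [0↦6, 1↦7, 2↦7, 3↦0, 4↦2, 5↦7, 6↦9, 7↦2, 8↦2, 9↦3, 10↦10]  zeros at y ∈ {3}
  x = 10: [0↦7, 1↦3, 2↦2, 3↦9, 4↦7, 5↦1, 6↦7, 7↦8, 8↦9, 9↦4, 10↦9]  zeros at y ∈ ∅
Collecting zeros: affine points = {(1, 3), (1, 4), (1, 7), (2, 4), (2, 8), (4, 9), (7, 4), (8, 0), (9, 3)}.
Total count |C(F_11)_aff| = 9.


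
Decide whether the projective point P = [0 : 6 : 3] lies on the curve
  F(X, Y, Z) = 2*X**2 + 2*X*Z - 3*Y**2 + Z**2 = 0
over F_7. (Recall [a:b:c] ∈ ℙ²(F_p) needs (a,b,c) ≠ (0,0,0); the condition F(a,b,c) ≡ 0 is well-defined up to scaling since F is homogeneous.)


F(0,6,3) ≡ 6 (mod 7); P is NOT on the curve.

Evaluate F(0, 6, 3) term-by-term (mod 7).
  2*X**2 ↦ 2·0·1·1 = 0
  2*X*Z ↦ 2·0·1·3 = 0
  -3*Y**2 ↦ -3·1·36·1 = -108
  Z**2 ↦ 1·1·1·9 = 9
Sum: F(0, 6, 3) = (0) + (0) + (-108) + (9) = -99.
Reducing mod 7: -99 ≡ 6 (mod 7).
Since F(a, b, c) ≡ 6 ≠ 0 (mod 7), P does NOT lie on the curve.


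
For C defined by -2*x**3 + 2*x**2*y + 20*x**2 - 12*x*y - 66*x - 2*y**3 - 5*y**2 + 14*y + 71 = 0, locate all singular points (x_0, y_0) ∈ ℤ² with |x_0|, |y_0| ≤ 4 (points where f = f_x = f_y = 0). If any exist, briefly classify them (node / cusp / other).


Singular points: {(3, -1)}; classification: cusp.

Compute partial derivatives:
  f_x = -6*x**2 + 4*x*y + 40*x - 12*y - 66.
  f_y = 2*x**2 - 12*x - 6*y**2 - 10*y + 14.
Scan x_0 ∈ {−4, ..., 4}. For each x_0, f_y(x_0, y) is a polynomial in y; find its integer roots y ∈ {−4, ..., 4}, then test f_x and f at those candidates.
  x = -4: f_y(-4, y) = -6*y**2 - 10*y + 94; no integer root y with |y| ≤ 4.
  x = -3: f_y(-3, y) = -6*y**2 - 10*y + 68; no integer root y with |y| ≤ 4.
  x = -2: f_y(-2, y) = -6*y**2 - 10*y + 46; no integer root y with |y| ≤ 4.
  x = -1: f_y(-1, y) = -6*y**2 - 10*y + 28; no integer root y with |y| ≤ 4.
  x = 0: f_y(0, y) = -6*y**2 - 10*y + 14; no integer root y with |y| ≤ 4.
  x = 1: f_y(1, y) = -6*y**2 - 10*y + 4; vanishes at y ∈ {-2}. (1, -2): f_x = -16 ≠ 0.
  x = 2: f_y(2, y) = -6*y**2 - 10*y - 2; no integer root y with |y| ≤ 4.
  x = 3: f_y(3, y) = -6*y**2 - 10*y - 4; vanishes at y ∈ {-1}. (3, -1): f_x = 0, f = 0 — SINGULAR.
  x = 4: f_y(4, y) = -6*y**2 - 10*y - 2; no integer root y with |y| ≤ 4.
Only singular point on the grid: (3, -1).
Classify: substitute x = 3 + u, y = -1 + v and expand: f = -2*u**3 + 2*u**2*v - 2*v**3 + v**2.
No constant or linear terms (consistent with a singular point). Quadratic part: v**2. Cubic part: -2*u**3 + 2*u**2*v - 2*v**3.
The quadratic part v**2 is a perfect square, so there is a single (double) tangent line v = 0, i.e. y = -1. Restricting the cubic part to that line (v = 0) leaves -2*u**3 ≠ 0, so f is not divisible by v and the branch is v² ≈ 2*u**3 to lowest order — this is a cusp.
Classification: cusp.


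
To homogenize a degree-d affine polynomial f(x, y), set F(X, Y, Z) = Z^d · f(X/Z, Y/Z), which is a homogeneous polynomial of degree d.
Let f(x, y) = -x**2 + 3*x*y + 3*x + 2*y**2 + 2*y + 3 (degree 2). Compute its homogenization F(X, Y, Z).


F(X, Y, Z) = -X**2 + 3*X*Y + 3*X*Z + 2*Y**2 + 2*Y*Z + 3*Z**2

deg(f) = 2.
Substitute x = X/Z, y = Y/Z into f, then multiply by Z^2.
  monomial -1·x^2·y^0 ↦ -1·X^2·Y^0·Z^0.
  monomial 3·x^1·y^1 ↦ 3·X^1·Y^1·Z^0.
  monomial 3·x^1·y^0 ↦ 3·X^1·Y^0·Z^1.
  monomial 2·x^0·y^2 ↦ 2·X^0·Y^2·Z^0.
  monomial 2·x^0·y^1 ↦ 2·X^0·Y^1·Z^1.
  monomial 3·x^0·y^0 ↦ 3·X^0·Y^0·Z^2.
Collecting: F(X, Y, Z) = -X**2 + 3*X*Y + 3*X*Z + 2*Y**2 + 2*Y*Z + 3*Z**2.


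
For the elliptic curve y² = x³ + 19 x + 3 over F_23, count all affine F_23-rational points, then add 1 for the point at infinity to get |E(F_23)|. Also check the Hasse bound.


Affine points = {(0, 7), (0, 16), (1, 0), (2, 7), (2, 16), (3, 8), (3, 15), (5, 4), (5, 19), (8, 0), (9, 11), (9, 12), (11, 5), (11, 18), (12, 2), (12, 21), (13, 3), (13, 20), (14, 0), (15, 11), (15, 12), (17, 8), (17, 15), (18, 6), (18, 17), (19, 1), (19, 22), (21, 7), (21, 16), (22, 11), (22, 12)}; affine count = 31; |E(F_23)| = 32.

Discriminant check: Δ ∝ 4a³ + 27b² = 4·19³ + 27·3² = 4·6859 + 27·9 ≡ 10 (mod 23). Nonzero ⇒ E is nonsingular.
For each x ∈ F_23, compute rhs = x³ + 19·x + 3 mod 23, then count y ∈ F_23 with y² ≡ rhs.
  x = 0: rhs = 3, matching y values: 7, 16 (2 points).
  x = 1: rhs = 0, matching y values: 0 (1 points).
  x = 2: rhs = 3, matching y values: 7, 16 (2 points).
  x = 3: rhs = 18, matching y values: 8, 15 (2 points).
  x = 4: rhs = 5, matching y values: none (0 points).
  x = 5: rhs = 16, matching y values: 4, 19 (2 points).
  x = 6: rhs = 11, matching y values: none (0 points).
  x = 7: rhs = 19, matching y values: none (0 points).
  x = 8: rhs = 0, matching y values: 0 (1 points).
  x = 9: rhs = 6, matching y values: 11, 12 (2 points).
  x = 10: rhs = 20, matching y values: none (0 points).
  x = 11: rhs = 2, matching y values: 5, 18 (2 points).
  x = 12: rhs = 4, matching y values: 2, 21 (2 points).
  x = 13: rhs = 9, matching y values: 3, 20 (2 points).
  x = 14: rhs = 0, matching y values: 0 (1 points).
  x = 15: rhs = 6, matching y values: 11, 12 (2 points).
  x = 16: rhs = 10, matching y values: none (0 points).
  x = 17: rhs = 18, matching y values: 8, 15 (2 points).
  x = 18: rhs = 13, matching y values: 6, 17 (2 points).
  x = 19: rhs = 1, matching y values: 1, 22 (2 points).
  x = 20: rhs = 11, matching y values: none (0 points).
  x = 21: rhs = 3, matching y values: 7, 16 (2 points).
  x = 22: rhs = 6, matching y values: 11, 12 (2 points).
Total affine count: 31.
Full point count |E(F_23)| = 31 + 1 = 32.
Hasse bound: |32 − (23+1)| = |8| = 8 ≤ 2√23 ≈ 9.5917 ✓.


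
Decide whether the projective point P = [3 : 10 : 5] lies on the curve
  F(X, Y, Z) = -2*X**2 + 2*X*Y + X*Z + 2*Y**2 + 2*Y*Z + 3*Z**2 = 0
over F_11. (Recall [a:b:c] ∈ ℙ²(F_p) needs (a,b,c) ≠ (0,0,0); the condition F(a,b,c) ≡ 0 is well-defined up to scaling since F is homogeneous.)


F(3,10,5) ≡ 3 (mod 11); P is NOT on the curve.

Evaluate F(3, 10, 5) term-by-term (mod 11).
  -2*X**2 ↦ -2·9·1·1 = -18
  2*X*Y ↦ 2·3·10·1 = 60
  X*Z ↦ 1·3·1·5 = 15
  2*Y**2 ↦ 2·1·100·1 = 200
  2*Y*Z ↦ 2·1·10·5 = 100
  3*Z**2 ↦ 3·1·1·25 = 75
Sum: F(3, 10, 5) = (-18) + (60) + (15) + (200) + (100) + (75) = 432.
Reducing mod 11: 432 ≡ 3 (mod 11).
Since F(a, b, c) ≡ 3 ≠ 0 (mod 11), P does NOT lie on the curve.


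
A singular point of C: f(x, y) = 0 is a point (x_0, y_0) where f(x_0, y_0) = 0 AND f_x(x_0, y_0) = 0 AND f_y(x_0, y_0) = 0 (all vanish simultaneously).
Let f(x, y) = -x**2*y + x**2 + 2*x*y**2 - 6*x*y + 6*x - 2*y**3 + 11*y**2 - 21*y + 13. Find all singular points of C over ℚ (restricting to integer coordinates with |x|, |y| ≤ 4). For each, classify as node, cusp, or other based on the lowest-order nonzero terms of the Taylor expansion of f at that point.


Singular points: {(1, 2)}; classification: node.

Compute partial derivatives:
  f_x = -2*x*y + 2*x + 2*y**2 - 6*y + 6.
  f_y = -x**2 + 4*x*y - 6*x - 6*y**2 + 22*y - 21.
Scan x_0 ∈ {−4, ..., 4}. For each x_0, f_y(x_0, y) is a polynomial in y; find its integer roots y ∈ {−4, ..., 4}, then test f_x and f at those candidates.
  x = -4: f_y(-4, y) = -6*y**2 + 6*y - 13; no integer root y with |y| ≤ 4.
  x = -3: f_y(-3, y) = -6*y**2 + 10*y - 12; no integer root y with |y| ≤ 4.
  x = -2: f_y(-2, y) = -6*y**2 + 14*y - 13; no integer root y with |y| ≤ 4.
  x = -1: f_y(-1, y) = -6*y**2 + 18*y - 16; no integer root y with |y| ≤ 4.
  x = 0: f_y(0, y) = -6*y**2 + 22*y - 21; no integer root y with |y| ≤ 4.
  x = 1: f_y(1, y) = -6*y**2 + 26*y - 28; vanishes at y ∈ {2}. (1, 2): f_x = 0, f = 0 — SINGULAR.
  x = 2: f_y(2, y) = -6*y**2 + 30*y - 37; no integer root y with |y| ≤ 4.
  x = 3: f_y(3, y) = -6*y**2 + 34*y - 48; vanishes at y ∈ {3}. (3, 3): f_x = -6 ≠ 0.
  x = 4: f_y(4, y) = -6*y**2 + 38*y - 61; no integer root y with |y| ≤ 4.
Only singular point on the grid: (1, 2).
Classify: substitute x = 1 + u, y = 2 + v and expand: f = -u**2*v - u**2 + 2*u*v**2 - 2*v**3 + v**2.
No constant or linear terms (consistent with a singular point). Quadratic part: -u**2 + v**2. Cubic part: -u**2*v + 2*u*v**2 - 2*v**3.
The quadratic part v**2 - u**2 = (v − u)(v + u) splits into two distinct linear factors, so there are two distinct tangent lines y − 2 = ±(x − 1) — this is a node (ordinary double point).
Classification: node.


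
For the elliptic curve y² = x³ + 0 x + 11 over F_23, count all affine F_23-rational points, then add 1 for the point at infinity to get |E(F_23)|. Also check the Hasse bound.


Affine points = {(1, 9), (1, 14), (4, 11), (4, 12), (7, 3), (7, 20), (9, 2), (9, 21), (11, 10), (11, 13), (13, 0), (14, 8), (14, 15), (16, 6), (16, 17), (17, 5), (17, 18), (18, 1), (18, 22), (19, 4), (19, 19), (21, 7), (21, 16)}; affine count = 23; |E(F_23)| = 24.

Discriminant check: Δ ∝ 4a³ + 27b² = 4·0³ + 27·11² = 4·0 + 27·121 ≡ 1 (mod 23). Nonzero ⇒ E is nonsingular.
For each x ∈ F_23, compute rhs = x³ + 0·x + 11 mod 23, then count y ∈ F_23 with y² ≡ rhs.
  x = 0: rhs = 11, matching y values: none (0 points).
  x = 1: rhs = 12, matching y values: 9, 14 (2 points).
  x = 2: rhs = 19, matching y values: none (0 points).
  x = 3: rhs = 15, matching y values: none (0 points).
  x = 4: rhs = 6, matching y values: 11, 12 (2 points).
  x = 5: rhs = 21, matching y values: none (0 points).
  x = 6: rhs = 20, matching y values: none (0 points).
  x = 7: rhs = 9, matching y values: 3, 20 (2 points).
  x = 8: rhs = 17, matching y values: none (0 points).
  x = 9: rhs = 4, matching y values: 2, 21 (2 points).
  x = 10: rhs = 22, matching y values: none (0 points).
  x = 11: rhs = 8, matching y values: 10, 13 (2 points).
  x = 12: rhs = 14, matching y values: none (0 points).
  x = 13: rhs = 0, matching y values: 0 (1 points).
  x = 14: rhs = 18, matching y values: 8, 15 (2 points).
  x = 15: rhs = 5, matching y values: none (0 points).
  x = 16: rhs = 13, matching y values: 6, 17 (2 points).
  x = 17: rhs = 2, matching y values: 5, 18 (2 points).
  x = 18: rhs = 1, matching y values: 1, 22 (2 points).
  x = 19: rhs = 16, matching y values: 4, 19 (2 points).
  x = 20: rhs = 7, matching y values: none (0 points).
  x = 21: rhs = 3, matching y values: 7, 16 (2 points).
  x = 22: rhs = 10, matching y values: none (0 points).
Total affine count: 23.
Full point count |E(F_23)| = 23 + 1 = 24.
Hasse bound: |24 − (23+1)| = |0| = 0 ≤ 2√23 ≈ 9.5917 ✓.


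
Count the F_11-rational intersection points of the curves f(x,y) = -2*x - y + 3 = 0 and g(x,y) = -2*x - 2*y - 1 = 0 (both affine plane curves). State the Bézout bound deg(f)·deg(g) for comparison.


Common zeros: {(9, 7)}; count = 1; Bézout bound = 1.

deg(f) = 1, deg(g) = 1, so Bézout bound = 1.
Scan x ∈ F_11. For each x, list the y ∈ F_11 with f(x, y) ≡ 0 and those with g(x, y) ≡ 0 (mod 11); the common zeros in that column are the intersection.
  x = 0: f ≡ 0 at y ∈ {3}; g ≡ 0 at y ∈ {5}; common: ∅.
  x = 1: f ≡ 0 at y ∈ {1}; g ≡ 0 at y ∈ {4}; common: ∅.
  x = 2: f ≡ 0 at y ∈ {10}; g ≡ 0 at y ∈ {3}; common: ∅.
  x = 3: f ≡ 0 at y ∈ {8}; g ≡ 0 at y ∈ {2}; common: ∅.
  x = 4: f ≡ 0 at y ∈ {6}; g ≡ 0 at y ∈ {1}; common: ∅.
  x = 5: f ≡ 0 at y ∈ {4}; g ≡ 0 at y ∈ {0}; common: ∅.
  x = 6: f ≡ 0 at y ∈ {2}; g ≡ 0 at y ∈ {10}; common: ∅.
  x = 7: f ≡ 0 at y ∈ {0}; g ≡ 0 at y ∈ {9}; common: ∅.
  x = 8: f ≡ 0 at y ∈ {9}; g ≡ 0 at y ∈ {8}; common: ∅.
  x = 9: f ≡ 0 at y ∈ {7}; g ≡ 0 at y ∈ {7}; common: {7}.
  x = 10: f ≡ 0 at y ∈ {5}; g ≡ 0 at y ∈ {6}; common: ∅.
Collecting: common zeros = {(9, 7)}, so the count is 1.
Comparison with the Bézout bound: 1 ≤ 1 = deg(f)·deg(g), as expected for curves with no common component (the bound is attained).
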